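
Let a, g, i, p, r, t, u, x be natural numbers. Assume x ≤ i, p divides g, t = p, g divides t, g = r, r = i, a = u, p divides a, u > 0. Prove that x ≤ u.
t = p and g divides t, so g divides p. p divides g, so p = g. Because g = r and r = i, g = i. p = g, so p = i. a = u and p divides a, thus p divides u. p = i, so i divides u. Since u > 0, i ≤ u. Because x ≤ i, x ≤ u.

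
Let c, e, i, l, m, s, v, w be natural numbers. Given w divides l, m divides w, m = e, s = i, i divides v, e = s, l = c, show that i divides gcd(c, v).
m = e and e = s, thus m = s. s = i, so m = i. From m divides w, i divides w. Because l = c and w divides l, w divides c. Since i divides w, i divides c. Since i divides v, i divides gcd(c, v).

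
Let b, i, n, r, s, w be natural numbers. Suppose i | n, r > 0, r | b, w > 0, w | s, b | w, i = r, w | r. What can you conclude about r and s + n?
r | s + n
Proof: From w | r and r > 0, w ≤ r. r | b and b | w, hence r | w. w > 0, so r ≤ w. w ≤ r, so w = r. Since w | s, r | s. i = r and i | n, so r | n. Because r | s, r | s + n.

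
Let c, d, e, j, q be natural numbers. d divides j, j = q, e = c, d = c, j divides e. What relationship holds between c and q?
c = q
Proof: d = c and d divides j, hence c divides j. Because e = c and j divides e, j divides c. Since c divides j, c = j. Since j = q, c = q.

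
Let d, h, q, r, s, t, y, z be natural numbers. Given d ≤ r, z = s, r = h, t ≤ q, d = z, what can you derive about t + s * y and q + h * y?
t + s * y ≤ q + h * y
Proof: From d = z and z = s, d = s. Since d ≤ r, s ≤ r. Since r = h, s ≤ h. By multiplying by a non-negative, s * y ≤ h * y. Because t ≤ q, t + s * y ≤ q + h * y.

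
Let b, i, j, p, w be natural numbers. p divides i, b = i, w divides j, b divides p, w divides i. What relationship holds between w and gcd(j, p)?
w divides gcd(j, p)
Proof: b = i and b divides p, so i divides p. Since p divides i, i = p. w divides i, so w divides p. w divides j, so w divides gcd(j, p).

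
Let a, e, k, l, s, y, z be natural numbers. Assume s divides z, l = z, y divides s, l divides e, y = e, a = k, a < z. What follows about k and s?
k < s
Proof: From l = z and l divides e, z divides e. y = e and y divides s, so e divides s. From z divides e, z divides s. Since s divides z, z = s. a = k and a < z, hence k < z. Since z = s, k < s.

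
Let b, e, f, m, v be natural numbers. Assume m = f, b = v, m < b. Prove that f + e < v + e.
Because b = v and m < b, m < v. m = f, so f < v. Then f + e < v + e.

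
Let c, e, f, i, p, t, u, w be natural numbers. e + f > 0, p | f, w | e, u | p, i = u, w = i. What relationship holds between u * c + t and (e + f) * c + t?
u * c + t ≤ (e + f) * c + t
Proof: w = i and i = u, therefore w = u. From w | e, u | e. Since u | p and p | f, u | f. u | e, so u | e + f. Because e + f > 0, u ≤ e + f. Then u * c ≤ (e + f) * c. Then u * c + t ≤ (e + f) * c + t.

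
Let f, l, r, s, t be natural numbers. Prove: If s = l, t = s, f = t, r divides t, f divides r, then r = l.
From f = t and f divides r, t divides r. Since r divides t, r = t. Since t = s, r = s. Because s = l, r = l.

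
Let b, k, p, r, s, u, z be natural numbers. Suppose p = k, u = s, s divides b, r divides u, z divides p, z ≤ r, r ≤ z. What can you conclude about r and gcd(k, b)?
r divides gcd(k, b)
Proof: From z ≤ r and r ≤ z, z = r. From p = k and z divides p, z divides k. Since z = r, r divides k. u = s and r divides u, so r divides s. s divides b, so r divides b. r divides k, so r divides gcd(k, b).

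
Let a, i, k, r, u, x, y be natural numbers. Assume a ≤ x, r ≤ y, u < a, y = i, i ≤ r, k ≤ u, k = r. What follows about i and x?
i < x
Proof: From y = i and r ≤ y, r ≤ i. Since i ≤ r, r = i. Since k = r, k = i. Since k ≤ u and u < a, k < a. a ≤ x, so k < x. k = i, so i < x.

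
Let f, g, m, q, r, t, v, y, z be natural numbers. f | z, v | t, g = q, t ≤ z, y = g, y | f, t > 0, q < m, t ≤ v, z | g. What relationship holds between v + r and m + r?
v + r < m + r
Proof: y | f and f | z, therefore y | z. y = g, so g | z. Since z | g, z = g. v | t and t > 0, hence v ≤ t. t ≤ v, so t = v. Since t ≤ z, v ≤ z. Since z = g, v ≤ g. g = q, so v ≤ q. q < m, so v < m. Then v + r < m + r.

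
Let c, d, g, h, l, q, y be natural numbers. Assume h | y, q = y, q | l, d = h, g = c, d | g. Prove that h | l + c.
Because q = y and q | l, y | l. Since h | y, h | l. g = c and d | g, so d | c. Since d = h, h | c. Since h | l, h | l + c.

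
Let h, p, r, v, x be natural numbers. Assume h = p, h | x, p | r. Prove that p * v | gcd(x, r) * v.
h = p and h | x, therefore p | x. p | r, so p | gcd(x, r). Then p * v | gcd(x, r) * v.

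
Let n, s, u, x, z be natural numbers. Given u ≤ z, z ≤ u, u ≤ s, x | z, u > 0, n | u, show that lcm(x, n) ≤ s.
Because z ≤ u and u ≤ z, z = u. From x | z, x | u. n | u, so lcm(x, n) | u. Since u > 0, lcm(x, n) ≤ u. Because u ≤ s, lcm(x, n) ≤ s.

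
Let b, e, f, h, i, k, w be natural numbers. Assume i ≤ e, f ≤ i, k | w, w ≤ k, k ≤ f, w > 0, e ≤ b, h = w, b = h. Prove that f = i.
k | w and w > 0, hence k ≤ w. w ≤ k, so w = k. h = w, so h = k. b = h and e ≤ b, so e ≤ h. Since i ≤ e, i ≤ h. Since h = k, i ≤ k. k ≤ f, so i ≤ f. Since f ≤ i, f = i.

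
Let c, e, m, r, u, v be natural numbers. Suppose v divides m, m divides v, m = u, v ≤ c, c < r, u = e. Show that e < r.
From v divides m and m divides v, v = m. Since m = u, v = u. Since u = e, v = e. From v ≤ c and c < r, v < r. v = e, so e < r.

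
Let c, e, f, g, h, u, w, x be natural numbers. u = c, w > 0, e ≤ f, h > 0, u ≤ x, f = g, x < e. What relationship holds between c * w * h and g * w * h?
c * w * h < g * w * h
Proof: u = c and u ≤ x, hence c ≤ x. Since x < e and e ≤ f, x < f. f = g, so x < g. c ≤ x, so c < g. Since w > 0, c * w < g * w. From h > 0, c * w * h < g * w * h.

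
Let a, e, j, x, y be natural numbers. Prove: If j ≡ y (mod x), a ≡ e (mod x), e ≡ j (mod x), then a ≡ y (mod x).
From a ≡ e (mod x) and e ≡ j (mod x), a ≡ j (mod x). j ≡ y (mod x), so a ≡ y (mod x).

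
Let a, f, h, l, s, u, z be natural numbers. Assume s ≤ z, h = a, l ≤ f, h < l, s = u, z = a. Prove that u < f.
s = u and s ≤ z, thus u ≤ z. Since z = a, u ≤ a. Because h < l and l ≤ f, h < f. Since h = a, a < f. Since u ≤ a, u < f.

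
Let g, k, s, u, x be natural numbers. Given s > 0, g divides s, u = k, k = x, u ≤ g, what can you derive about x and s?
x ≤ s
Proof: u = k and k = x, so u = x. g divides s and s > 0, thus g ≤ s. u ≤ g, so u ≤ s. Since u = x, x ≤ s.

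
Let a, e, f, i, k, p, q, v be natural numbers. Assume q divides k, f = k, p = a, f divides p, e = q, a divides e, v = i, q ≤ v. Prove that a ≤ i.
p = a and f divides p, thus f divides a. f = k, so k divides a. q divides k, so q divides a. e = q and a divides e, hence a divides q. q divides a, so q = a. From v = i and q ≤ v, q ≤ i. Since q = a, a ≤ i.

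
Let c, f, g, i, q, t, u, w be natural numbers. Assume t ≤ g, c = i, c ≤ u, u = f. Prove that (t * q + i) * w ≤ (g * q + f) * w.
t ≤ g. By multiplying by a non-negative, t * q ≤ g * q. Because u = f and c ≤ u, c ≤ f. Since c = i, i ≤ f. t * q ≤ g * q, so t * q + i ≤ g * q + f. By multiplying by a non-negative, (t * q + i) * w ≤ (g * q + f) * w.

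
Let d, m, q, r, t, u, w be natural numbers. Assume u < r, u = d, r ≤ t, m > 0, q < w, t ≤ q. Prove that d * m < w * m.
From u < r and r ≤ t, u < t. Since t ≤ q, u < q. Because u = d, d < q. Because q < w, d < w. Since m > 0, by multiplying by a positive, d * m < w * m.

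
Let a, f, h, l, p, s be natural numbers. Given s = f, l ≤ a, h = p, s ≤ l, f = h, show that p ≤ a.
s = f and f = h, so s = h. Since s ≤ l and l ≤ a, s ≤ a. Because s = h, h ≤ a. h = p, so p ≤ a.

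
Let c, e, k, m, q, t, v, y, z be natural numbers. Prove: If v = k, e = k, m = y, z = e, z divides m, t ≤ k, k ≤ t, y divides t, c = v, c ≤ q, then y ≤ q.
z = e and z divides m, thus e divides m. Since m = y, e divides y. Since e = k, k divides y. t ≤ k and k ≤ t, so t = k. y divides t, so y divides k. Since k divides y, k = y. v = k, so v = y. Since c = v and c ≤ q, v ≤ q. Since v = y, y ≤ q.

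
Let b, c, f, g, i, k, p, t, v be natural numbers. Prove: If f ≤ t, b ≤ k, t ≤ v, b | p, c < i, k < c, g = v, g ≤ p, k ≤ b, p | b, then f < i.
From f ≤ t and t ≤ v, f ≤ v. Because k ≤ b and b ≤ k, k = b. b | p and p | b, therefore b = p. Since k = b, k = p. From k < c and c < i, k < i. k = p, so p < i. Since g ≤ p, g < i. g = v, so v < i. Since f ≤ v, f < i.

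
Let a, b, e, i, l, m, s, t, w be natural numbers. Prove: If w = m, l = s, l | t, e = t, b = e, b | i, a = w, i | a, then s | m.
Since l = s and l | t, s | t. From b = e and b | i, e | i. e = t, so t | i. Since s | t, s | i. a = w and i | a, so i | w. Since s | i, s | w. Since w = m, s | m.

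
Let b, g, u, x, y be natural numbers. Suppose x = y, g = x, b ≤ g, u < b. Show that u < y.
Because u < b and b ≤ g, u < g. Since g = x, u < x. x = y, so u < y.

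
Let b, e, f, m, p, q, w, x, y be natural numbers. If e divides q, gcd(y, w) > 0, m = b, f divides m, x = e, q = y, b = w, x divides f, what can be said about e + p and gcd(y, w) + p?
e + p ≤ gcd(y, w) + p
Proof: Because q = y and e divides q, e divides y. From m = b and b = w, m = w. From x = e and x divides f, e divides f. f divides m, so e divides m. m = w, so e divides w. Since e divides y, e divides gcd(y, w). Because gcd(y, w) > 0, e ≤ gcd(y, w). Then e + p ≤ gcd(y, w) + p.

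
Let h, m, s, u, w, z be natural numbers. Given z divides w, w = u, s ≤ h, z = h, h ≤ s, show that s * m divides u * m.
h ≤ s and s ≤ h, therefore h = s. Since z = h, z = s. Since w = u and z divides w, z divides u. Since z = s, s divides u. Then s * m divides u * m.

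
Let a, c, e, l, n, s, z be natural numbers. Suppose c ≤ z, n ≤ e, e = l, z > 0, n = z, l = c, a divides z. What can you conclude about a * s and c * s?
a * s ≤ c * s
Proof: e = l and l = c, so e = c. n = z and n ≤ e, so z ≤ e. Because e = c, z ≤ c. Since c ≤ z, z = c. a divides z and z > 0, therefore a ≤ z. Since z = c, a ≤ c. By multiplying by a non-negative, a * s ≤ c * s.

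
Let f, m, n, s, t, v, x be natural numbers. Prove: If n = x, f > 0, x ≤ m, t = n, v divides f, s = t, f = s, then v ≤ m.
From s = t and t = n, s = n. v divides f and f > 0, therefore v ≤ f. f = s, so v ≤ s. Since s = n, v ≤ n. From n = x, v ≤ x. Since x ≤ m, v ≤ m.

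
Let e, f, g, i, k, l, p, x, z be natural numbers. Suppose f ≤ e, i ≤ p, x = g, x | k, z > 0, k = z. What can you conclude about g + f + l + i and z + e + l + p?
g + f + l + i ≤ z + e + l + p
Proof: From k = z and x | k, x | z. Since z > 0, x ≤ z. x = g, so g ≤ z. From f ≤ e, g + f ≤ z + e. Then g + f + l ≤ z + e + l. i ≤ p, so g + f + l + i ≤ z + e + l + p.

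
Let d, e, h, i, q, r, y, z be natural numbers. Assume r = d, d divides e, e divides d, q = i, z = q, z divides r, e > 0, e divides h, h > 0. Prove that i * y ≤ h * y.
Because d divides e and e divides d, d = e. r = d, so r = e. z = q and z divides r, hence q divides r. q = i, so i divides r. Since r = e, i divides e. From e > 0, i ≤ e. e divides h and h > 0, therefore e ≤ h. i ≤ e, so i ≤ h. By multiplying by a non-negative, i * y ≤ h * y.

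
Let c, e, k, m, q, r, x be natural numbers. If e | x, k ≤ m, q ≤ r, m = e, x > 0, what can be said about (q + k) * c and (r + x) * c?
(q + k) * c ≤ (r + x) * c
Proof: m = e and k ≤ m, hence k ≤ e. e | x and x > 0, therefore e ≤ x. k ≤ e, so k ≤ x. Since q ≤ r, q + k ≤ r + x. Then (q + k) * c ≤ (r + x) * c.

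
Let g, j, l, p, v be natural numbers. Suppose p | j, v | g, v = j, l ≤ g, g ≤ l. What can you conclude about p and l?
p | l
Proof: g ≤ l and l ≤ g, so g = l. From v = j and v | g, j | g. Since g = l, j | l. Since p | j, p | l.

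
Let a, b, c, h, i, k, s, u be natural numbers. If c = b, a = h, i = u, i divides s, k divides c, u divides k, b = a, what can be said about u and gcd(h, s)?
u divides gcd(h, s)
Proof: Since c = b and b = a, c = a. u divides k and k divides c, so u divides c. c = a, so u divides a. Because a = h, u divides h. i = u and i divides s, hence u divides s. Since u divides h, u divides gcd(h, s).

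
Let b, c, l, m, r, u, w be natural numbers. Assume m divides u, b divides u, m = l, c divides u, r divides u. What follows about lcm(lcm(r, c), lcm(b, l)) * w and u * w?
lcm(lcm(r, c), lcm(b, l)) * w divides u * w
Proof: r divides u and c divides u, thus lcm(r, c) divides u. m = l and m divides u, therefore l divides u. Since b divides u, lcm(b, l) divides u. Since lcm(r, c) divides u, lcm(lcm(r, c), lcm(b, l)) divides u. Then lcm(lcm(r, c), lcm(b, l)) * w divides u * w.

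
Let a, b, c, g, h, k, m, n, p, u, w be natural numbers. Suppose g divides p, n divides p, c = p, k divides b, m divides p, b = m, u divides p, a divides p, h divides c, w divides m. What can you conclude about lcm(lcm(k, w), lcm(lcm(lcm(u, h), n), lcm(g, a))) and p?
lcm(lcm(k, w), lcm(lcm(lcm(u, h), n), lcm(g, a))) divides p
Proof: From b = m and k divides b, k divides m. Since w divides m, lcm(k, w) divides m. Since m divides p, lcm(k, w) divides p. c = p and h divides c, so h divides p. Since u divides p, lcm(u, h) divides p. n divides p, so lcm(lcm(u, h), n) divides p. Since g divides p and a divides p, lcm(g, a) divides p. lcm(lcm(u, h), n) divides p, so lcm(lcm(lcm(u, h), n), lcm(g, a)) divides p. lcm(k, w) divides p, so lcm(lcm(k, w), lcm(lcm(lcm(u, h), n), lcm(g, a))) divides p.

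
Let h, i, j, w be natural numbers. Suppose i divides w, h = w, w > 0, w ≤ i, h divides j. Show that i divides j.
i divides w and w > 0, therefore i ≤ w. w ≤ i, so w = i. h = w and h divides j, therefore w divides j. w = i, so i divides j.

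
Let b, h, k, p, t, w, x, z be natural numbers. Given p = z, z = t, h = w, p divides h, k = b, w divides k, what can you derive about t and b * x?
t divides b * x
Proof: p = z and z = t, thus p = t. h = w and p divides h, hence p divides w. Because k = b and w divides k, w divides b. Since p divides w, p divides b. Since p = t, t divides b. Then t divides b * x.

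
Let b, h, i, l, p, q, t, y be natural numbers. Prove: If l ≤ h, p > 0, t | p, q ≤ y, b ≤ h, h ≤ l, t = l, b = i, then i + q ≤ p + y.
Because h ≤ l and l ≤ h, h = l. b ≤ h, so b ≤ l. From t = l and t | p, l | p. p > 0, so l ≤ p. b ≤ l, so b ≤ p. b = i, so i ≤ p. q ≤ y, so i + q ≤ p + y.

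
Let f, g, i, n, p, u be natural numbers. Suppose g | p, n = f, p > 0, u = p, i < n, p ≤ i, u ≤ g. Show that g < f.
u = p and u ≤ g, so p ≤ g. From g | p and p > 0, g ≤ p. p ≤ g, so p = g. n = f and i < n, so i < f. p ≤ i, so p < f. p = g, so g < f.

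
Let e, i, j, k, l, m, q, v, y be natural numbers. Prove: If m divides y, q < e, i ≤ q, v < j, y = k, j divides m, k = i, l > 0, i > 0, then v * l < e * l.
Because j divides m and m divides y, j divides y. y = k, so j divides k. Since k = i, j divides i. i > 0, so j ≤ i. Since i ≤ q, j ≤ q. Since v < j, v < q. q < e, so v < e. Since l > 0, by multiplying by a positive, v * l < e * l.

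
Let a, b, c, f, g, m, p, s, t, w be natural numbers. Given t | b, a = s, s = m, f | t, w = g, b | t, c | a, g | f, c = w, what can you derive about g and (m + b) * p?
g | (m + b) * p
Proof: Since c = w and w = g, c = g. a = s and c | a, so c | s. s = m, so c | m. Since c = g, g | m. t | b and b | t, thus t = b. g | f and f | t, therefore g | t. t = b, so g | b. g | m, so g | m + b. Then g | (m + b) * p.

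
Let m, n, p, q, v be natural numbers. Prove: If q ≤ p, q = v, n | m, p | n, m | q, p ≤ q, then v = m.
Because p ≤ q and q ≤ p, p = q. p | n and n | m, therefore p | m. p = q, so q | m. m | q, so m = q. Because q = v, m = v. Then v = m.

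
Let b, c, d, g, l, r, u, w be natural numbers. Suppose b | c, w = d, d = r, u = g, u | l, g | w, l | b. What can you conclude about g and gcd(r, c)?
g | gcd(r, c)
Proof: w = d and d = r, hence w = r. Because g | w, g | r. Because u | l and l | b, u | b. Since u = g, g | b. b | c, so g | c. Since g | r, g | gcd(r, c).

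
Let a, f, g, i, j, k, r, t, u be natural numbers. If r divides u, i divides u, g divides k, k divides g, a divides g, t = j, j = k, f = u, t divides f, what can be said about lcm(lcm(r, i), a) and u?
lcm(lcm(r, i), a) divides u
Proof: Because r divides u and i divides u, lcm(r, i) divides u. g divides k and k divides g, therefore g = k. a divides g, so a divides k. t = j and j = k, hence t = k. f = u and t divides f, thus t divides u. Since t = k, k divides u. Since a divides k, a divides u. Since lcm(r, i) divides u, lcm(lcm(r, i), a) divides u.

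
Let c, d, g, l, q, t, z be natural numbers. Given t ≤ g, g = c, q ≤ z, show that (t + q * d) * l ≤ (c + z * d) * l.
Because g = c and t ≤ g, t ≤ c. q ≤ z. By multiplying by a non-negative, q * d ≤ z * d. t ≤ c, so t + q * d ≤ c + z * d. By multiplying by a non-negative, (t + q * d) * l ≤ (c + z * d) * l.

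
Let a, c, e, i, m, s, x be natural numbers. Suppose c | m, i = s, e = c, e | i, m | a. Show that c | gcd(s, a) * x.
i = s and e | i, therefore e | s. e = c, so c | s. c | m and m | a, therefore c | a. c | s, so c | gcd(s, a). Then c | gcd(s, a) * x.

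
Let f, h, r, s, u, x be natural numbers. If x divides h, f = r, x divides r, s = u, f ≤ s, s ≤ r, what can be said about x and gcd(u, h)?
x divides gcd(u, h)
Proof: f = r and f ≤ s, thus r ≤ s. s ≤ r, so r = s. s = u, so r = u. Since x divides r, x divides u. Since x divides h, x divides gcd(u, h).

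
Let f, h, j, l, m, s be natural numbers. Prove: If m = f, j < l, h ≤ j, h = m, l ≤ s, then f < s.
h = m and m = f, so h = f. Since h ≤ j and j < l, h < l. From l ≤ s, h < s. h = f, so f < s.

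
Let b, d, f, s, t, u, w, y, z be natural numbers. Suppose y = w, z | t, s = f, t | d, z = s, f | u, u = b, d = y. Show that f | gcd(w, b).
z = s and z | t, hence s | t. Since s = f, f | t. d = y and y = w, so d = w. Since t | d, t | w. From f | t, f | w. u = b and f | u, hence f | b. Since f | w, f | gcd(w, b).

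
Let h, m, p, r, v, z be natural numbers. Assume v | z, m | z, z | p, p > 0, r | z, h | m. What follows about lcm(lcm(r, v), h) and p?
lcm(lcm(r, v), h) ≤ p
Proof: r | z and v | z, so lcm(r, v) | z. h | m and m | z, therefore h | z. Since lcm(r, v) | z, lcm(lcm(r, v), h) | z. Since z | p, lcm(lcm(r, v), h) | p. p > 0, so lcm(lcm(r, v), h) ≤ p.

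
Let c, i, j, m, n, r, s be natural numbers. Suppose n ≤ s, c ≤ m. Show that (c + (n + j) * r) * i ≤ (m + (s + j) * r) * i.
From n ≤ s, n + j ≤ s + j. Then (n + j) * r ≤ (s + j) * r. c ≤ m, so c + (n + j) * r ≤ m + (s + j) * r. Then (c + (n + j) * r) * i ≤ (m + (s + j) * r) * i.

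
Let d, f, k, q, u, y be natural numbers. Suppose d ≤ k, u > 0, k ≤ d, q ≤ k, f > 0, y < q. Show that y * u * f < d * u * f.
Since k ≤ d and d ≤ k, k = d. Since y < q and q ≤ k, y < k. Because k = d, y < d. Since u > 0, y * u < d * u. f > 0, so y * u * f < d * u * f.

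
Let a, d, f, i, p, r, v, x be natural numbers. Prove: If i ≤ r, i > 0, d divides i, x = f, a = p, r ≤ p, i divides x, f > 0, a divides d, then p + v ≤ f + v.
Since i ≤ r and r ≤ p, i ≤ p. From a = p and a divides d, p divides d. Since d divides i, p divides i. Since i > 0, p ≤ i. Because i ≤ p, i = p. Since x = f and i divides x, i divides f. From f > 0, i ≤ f. Since i = p, p ≤ f. Then p + v ≤ f + v.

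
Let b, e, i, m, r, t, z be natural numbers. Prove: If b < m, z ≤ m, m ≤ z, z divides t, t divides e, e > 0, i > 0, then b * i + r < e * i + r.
Since z ≤ m and m ≤ z, z = m. Since z divides t and t divides e, z divides e. z = m, so m divides e. e > 0, so m ≤ e. b < m, so b < e. From i > 0, by multiplying by a positive, b * i < e * i. Then b * i + r < e * i + r.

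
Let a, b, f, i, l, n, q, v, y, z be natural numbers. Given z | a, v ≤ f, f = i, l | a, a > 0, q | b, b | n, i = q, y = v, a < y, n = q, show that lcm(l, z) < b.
Because l | a and z | a, lcm(l, z) | a. Since a > 0, lcm(l, z) ≤ a. f = i and i = q, thus f = q. n = q and b | n, thus b | q. q | b, so q = b. Since f = q, f = b. y = v and a < y, so a < v. v ≤ f, so a < f. Since f = b, a < b. lcm(l, z) ≤ a, so lcm(l, z) < b.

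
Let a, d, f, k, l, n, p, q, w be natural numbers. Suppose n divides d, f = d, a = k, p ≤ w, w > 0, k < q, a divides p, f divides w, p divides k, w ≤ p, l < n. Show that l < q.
From f = d and f divides w, d divides w. n divides d, so n divides w. w > 0, so n ≤ w. l < n, so l < w. a = k and a divides p, therefore k divides p. Since p divides k, k = p. Since p ≤ w and w ≤ p, p = w. Since k = p, k = w. k < q, so w < q. Since l < w, l < q.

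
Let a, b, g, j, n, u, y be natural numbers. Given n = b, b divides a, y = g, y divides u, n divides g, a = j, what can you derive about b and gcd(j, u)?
b divides gcd(j, u)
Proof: Because a = j and b divides a, b divides j. n = b and n divides g, thus b divides g. From y = g and y divides u, g divides u. Since b divides g, b divides u. b divides j, so b divides gcd(j, u).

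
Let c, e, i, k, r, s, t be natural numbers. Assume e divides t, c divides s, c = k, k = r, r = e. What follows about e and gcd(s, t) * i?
e divides gcd(s, t) * i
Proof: k = r and r = e, therefore k = e. c = k and c divides s, so k divides s. Since k = e, e divides s. Since e divides t, e divides gcd(s, t). Then e divides gcd(s, t) * i.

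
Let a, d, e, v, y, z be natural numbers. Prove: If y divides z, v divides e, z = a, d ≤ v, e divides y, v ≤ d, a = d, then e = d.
z = a and a = d, thus z = d. e divides y and y divides z, therefore e divides z. Since z = d, e divides d. v ≤ d and d ≤ v, therefore v = d. Since v divides e, d divides e. e divides d, so e = d.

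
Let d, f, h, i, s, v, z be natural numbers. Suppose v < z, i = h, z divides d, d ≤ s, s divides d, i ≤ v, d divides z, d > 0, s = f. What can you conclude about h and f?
h < f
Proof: z divides d and d divides z, thus z = d. s divides d and d > 0, hence s ≤ d. d ≤ s, so d = s. Since z = d, z = s. s = f, so z = f. From i ≤ v and v < z, i < z. i = h, so h < z. z = f, so h < f.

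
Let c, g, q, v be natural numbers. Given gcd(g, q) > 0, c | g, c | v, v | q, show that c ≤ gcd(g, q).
Since c | v and v | q, c | q. From c | g, c | gcd(g, q). gcd(g, q) > 0, so c ≤ gcd(g, q).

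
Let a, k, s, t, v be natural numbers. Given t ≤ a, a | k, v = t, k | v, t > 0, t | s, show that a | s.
Because v = t and k | v, k | t. a | k, so a | t. Since t > 0, a ≤ t. t ≤ a, so t = a. Since t | s, a | s.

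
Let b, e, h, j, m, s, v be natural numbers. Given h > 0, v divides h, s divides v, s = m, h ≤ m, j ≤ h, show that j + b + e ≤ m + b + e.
s divides v and v divides h, thus s divides h. s = m, so m divides h. Since h > 0, m ≤ h. Since h ≤ m, h = m. j ≤ h, so j ≤ m. Then j + b ≤ m + b. Then j + b + e ≤ m + b + e.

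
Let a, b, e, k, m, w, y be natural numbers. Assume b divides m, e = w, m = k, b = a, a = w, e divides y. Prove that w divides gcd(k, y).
From b = a and a = w, b = w. b divides m, so w divides m. m = k, so w divides k. e = w and e divides y, hence w divides y. Since w divides k, w divides gcd(k, y).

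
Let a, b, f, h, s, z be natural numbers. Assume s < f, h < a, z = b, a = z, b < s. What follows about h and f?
h < f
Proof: a = z and z = b, thus a = b. Since h < a, h < b. Since b < s, h < s. s < f, so h < f.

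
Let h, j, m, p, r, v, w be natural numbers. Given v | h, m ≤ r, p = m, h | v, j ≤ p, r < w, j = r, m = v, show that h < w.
From j = r and j ≤ p, r ≤ p. p = m, so r ≤ m. From m ≤ r, r = m. From m = v, r = v. Since v | h and h | v, v = h. r = v, so r = h. Since r < w, h < w.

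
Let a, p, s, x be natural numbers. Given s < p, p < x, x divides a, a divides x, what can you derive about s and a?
s < a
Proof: x divides a and a divides x, so x = a. s < p and p < x, hence s < x. x = a, so s < a.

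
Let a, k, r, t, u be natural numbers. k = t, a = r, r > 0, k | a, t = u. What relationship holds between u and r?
u ≤ r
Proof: Because k = t and k | a, t | a. Since a = r, t | r. r > 0, so t ≤ r. Since t = u, u ≤ r.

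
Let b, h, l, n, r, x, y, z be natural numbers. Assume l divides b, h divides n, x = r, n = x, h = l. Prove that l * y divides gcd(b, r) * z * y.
From h = l and h divides n, l divides n. Since n = x, l divides x. x = r, so l divides r. Since l divides b, l divides gcd(b, r). Then l divides gcd(b, r) * z. Then l * y divides gcd(b, r) * z * y.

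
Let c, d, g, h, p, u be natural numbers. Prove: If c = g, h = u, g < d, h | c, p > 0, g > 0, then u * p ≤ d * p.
c = g and h | c, therefore h | g. h = u, so u | g. g > 0, so u ≤ g. Because g < d, u < d. Since p > 0, u * p < d * p. Then u * p ≤ d * p.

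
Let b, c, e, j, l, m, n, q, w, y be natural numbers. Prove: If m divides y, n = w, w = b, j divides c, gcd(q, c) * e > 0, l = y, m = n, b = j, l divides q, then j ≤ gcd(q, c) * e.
w = b and b = j, so w = j. Since n = w, n = j. l = y and l divides q, hence y divides q. Since m divides y, m divides q. m = n, so n divides q. n = j, so j divides q. Since j divides c, j divides gcd(q, c). Then j divides gcd(q, c) * e. gcd(q, c) * e > 0, so j ≤ gcd(q, c) * e.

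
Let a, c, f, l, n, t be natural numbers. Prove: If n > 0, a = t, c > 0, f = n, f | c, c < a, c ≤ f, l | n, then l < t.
Because l | n and n > 0, l ≤ n. Because f | c and c > 0, f ≤ c. c ≤ f, so c = f. Since f = n, c = n. a = t and c < a, therefore c < t. c = n, so n < t. l ≤ n, so l < t.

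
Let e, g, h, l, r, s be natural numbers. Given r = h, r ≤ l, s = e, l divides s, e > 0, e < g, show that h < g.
s = e and l divides s, hence l divides e. e > 0, so l ≤ e. Since r ≤ l, r ≤ e. e < g, so r < g. Since r = h, h < g.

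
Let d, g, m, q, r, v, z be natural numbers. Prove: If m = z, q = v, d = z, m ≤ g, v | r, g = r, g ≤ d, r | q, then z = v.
m = z and m ≤ g, so z ≤ g. From d = z and g ≤ d, g ≤ z. Because z ≤ g, z = g. Because g = r, z = r. Since q = v and r | q, r | v. v | r, so r = v. Since z = r, z = v.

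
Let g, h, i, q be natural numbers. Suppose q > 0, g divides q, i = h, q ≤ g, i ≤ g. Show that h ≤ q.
g divides q and q > 0, thus g ≤ q. Because q ≤ g, g = q. Since i ≤ g, i ≤ q. Because i = h, h ≤ q.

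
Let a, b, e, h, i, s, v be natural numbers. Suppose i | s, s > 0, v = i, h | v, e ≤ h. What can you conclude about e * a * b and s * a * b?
e * a * b ≤ s * a * b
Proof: v = i and h | v, so h | i. i | s, so h | s. Since s > 0, h ≤ s. e ≤ h, so e ≤ s. Then e * a ≤ s * a. Then e * a * b ≤ s * a * b.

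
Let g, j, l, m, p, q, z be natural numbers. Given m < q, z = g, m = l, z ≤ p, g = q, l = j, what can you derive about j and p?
j < p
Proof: From m = l and l = j, m = j. m < q, so j < q. Since z = g and z ≤ p, g ≤ p. g = q, so q ≤ p. j < q, so j < p.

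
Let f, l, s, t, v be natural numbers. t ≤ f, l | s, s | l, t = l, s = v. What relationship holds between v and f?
v ≤ f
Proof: l | s and s | l, therefore l = s. Since t = l, t = s. Since s = v, t = v. Since t ≤ f, v ≤ f.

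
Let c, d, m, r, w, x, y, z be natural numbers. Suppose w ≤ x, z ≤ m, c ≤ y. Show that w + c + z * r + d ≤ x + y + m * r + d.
w ≤ x and c ≤ y, hence w + c ≤ x + y. Because z ≤ m, z * r ≤ m * r. From w + c ≤ x + y, w + c + z * r ≤ x + y + m * r. Then w + c + z * r + d ≤ x + y + m * r + d.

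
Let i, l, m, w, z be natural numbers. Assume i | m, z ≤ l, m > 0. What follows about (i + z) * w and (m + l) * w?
(i + z) * w ≤ (m + l) * w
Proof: Since i | m and m > 0, i ≤ m. z ≤ l, so i + z ≤ m + l. Then (i + z) * w ≤ (m + l) * w.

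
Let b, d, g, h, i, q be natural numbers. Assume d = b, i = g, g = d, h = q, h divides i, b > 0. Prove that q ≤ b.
From i = g and g = d, i = d. From h = q and h divides i, q divides i. Because i = d, q divides d. d = b, so q divides b. b > 0, so q ≤ b.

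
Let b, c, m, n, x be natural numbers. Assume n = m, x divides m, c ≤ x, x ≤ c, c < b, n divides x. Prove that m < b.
Since c ≤ x and x ≤ c, c = x. n = m and n divides x, so m divides x. x divides m, so x = m. c = x, so c = m. Since c < b, m < b.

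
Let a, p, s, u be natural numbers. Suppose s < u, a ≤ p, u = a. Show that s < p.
Since u = a and s < u, s < a. Since a ≤ p, s < p.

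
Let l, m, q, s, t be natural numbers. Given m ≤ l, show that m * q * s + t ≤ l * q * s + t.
m ≤ l. By multiplying by a non-negative, m * q ≤ l * q. By multiplying by a non-negative, m * q * s ≤ l * q * s. Then m * q * s + t ≤ l * q * s + t.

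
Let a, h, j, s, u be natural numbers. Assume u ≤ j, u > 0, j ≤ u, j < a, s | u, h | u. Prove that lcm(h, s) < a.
u ≤ j and j ≤ u, thus u = j. h | u and s | u, hence lcm(h, s) | u. From u > 0, lcm(h, s) ≤ u. Since u = j, lcm(h, s) ≤ j. j < a, so lcm(h, s) < a.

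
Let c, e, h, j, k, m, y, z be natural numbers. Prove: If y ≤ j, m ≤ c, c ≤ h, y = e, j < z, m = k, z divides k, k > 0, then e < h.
From y ≤ j and j < z, y < z. Since z divides k and k > 0, z ≤ k. y < z, so y < k. y = e, so e < k. Because m ≤ c and c ≤ h, m ≤ h. Since m = k, k ≤ h. e < k, so e < h.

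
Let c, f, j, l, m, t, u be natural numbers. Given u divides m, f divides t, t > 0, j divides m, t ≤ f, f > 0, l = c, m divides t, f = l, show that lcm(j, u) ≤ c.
f = l and l = c, thus f = c. f divides t and t > 0, thus f ≤ t. From t ≤ f, t = f. j divides m and u divides m, hence lcm(j, u) divides m. m divides t, so lcm(j, u) divides t. Since t = f, lcm(j, u) divides f. Since f > 0, lcm(j, u) ≤ f. Because f = c, lcm(j, u) ≤ c.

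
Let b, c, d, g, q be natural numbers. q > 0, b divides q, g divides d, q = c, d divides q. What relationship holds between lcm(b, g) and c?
lcm(b, g) ≤ c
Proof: g divides d and d divides q, so g divides q. Since b divides q, lcm(b, g) divides q. Since q > 0, lcm(b, g) ≤ q. Since q = c, lcm(b, g) ≤ c.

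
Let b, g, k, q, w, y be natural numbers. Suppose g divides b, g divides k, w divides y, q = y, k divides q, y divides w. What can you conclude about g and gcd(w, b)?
g divides gcd(w, b)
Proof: y divides w and w divides y, therefore y = w. q = y, so q = w. g divides k and k divides q, therefore g divides q. Since q = w, g divides w. g divides b, so g divides gcd(w, b).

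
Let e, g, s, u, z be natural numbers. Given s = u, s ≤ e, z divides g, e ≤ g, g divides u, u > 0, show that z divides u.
Because g divides u and u > 0, g ≤ u. s = u and s ≤ e, thus u ≤ e. Since e ≤ g, u ≤ g. Since g ≤ u, g = u. Since z divides g, z divides u.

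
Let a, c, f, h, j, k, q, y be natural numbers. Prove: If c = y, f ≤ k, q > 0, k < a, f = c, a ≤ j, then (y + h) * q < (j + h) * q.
f = c and c = y, thus f = y. f ≤ k, so y ≤ k. k < a, so y < a. Since a ≤ j, y < j. Then y + h < j + h. Combining with q > 0, by multiplying by a positive, (y + h) * q < (j + h) * q.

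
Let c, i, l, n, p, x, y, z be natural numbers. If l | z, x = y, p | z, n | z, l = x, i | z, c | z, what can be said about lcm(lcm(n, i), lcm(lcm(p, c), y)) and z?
lcm(lcm(n, i), lcm(lcm(p, c), y)) | z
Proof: From n | z and i | z, lcm(n, i) | z. Since p | z and c | z, lcm(p, c) | z. l = x and x = y, therefore l = y. Because l | z, y | z. From lcm(p, c) | z, lcm(lcm(p, c), y) | z. Since lcm(n, i) | z, lcm(lcm(n, i), lcm(lcm(p, c), y)) | z.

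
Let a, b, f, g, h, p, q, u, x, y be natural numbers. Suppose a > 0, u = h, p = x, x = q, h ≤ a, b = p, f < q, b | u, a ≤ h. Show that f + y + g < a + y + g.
h ≤ a and a ≤ h, therefore h = a. Since b = p and p = x, b = x. Since b | u, x | u. u = h, so x | h. x = q, so q | h. Since h = a, q | a. a > 0, so q ≤ a. f < q, so f < a. Then f + y < a + y. Then f + y + g < a + y + g.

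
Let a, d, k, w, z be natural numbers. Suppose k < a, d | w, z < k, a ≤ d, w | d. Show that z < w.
d | w and w | d, therefore d = w. Since z < k and k < a, z < a. a ≤ d, so z < d. d = w, so z < w.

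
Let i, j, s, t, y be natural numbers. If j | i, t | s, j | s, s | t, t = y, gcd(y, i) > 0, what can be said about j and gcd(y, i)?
j ≤ gcd(y, i)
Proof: Because s | t and t | s, s = t. From t = y, s = y. j | s, so j | y. From j | i, j | gcd(y, i). From gcd(y, i) > 0, j ≤ gcd(y, i).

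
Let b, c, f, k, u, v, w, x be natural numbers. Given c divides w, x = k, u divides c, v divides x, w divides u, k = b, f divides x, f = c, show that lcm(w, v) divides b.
x = k and k = b, thus x = b. Since w divides u and u divides c, w divides c. c divides w, so c = w. f = c, so f = w. f divides x, so w divides x. v divides x, so lcm(w, v) divides x. x = b, so lcm(w, v) divides b.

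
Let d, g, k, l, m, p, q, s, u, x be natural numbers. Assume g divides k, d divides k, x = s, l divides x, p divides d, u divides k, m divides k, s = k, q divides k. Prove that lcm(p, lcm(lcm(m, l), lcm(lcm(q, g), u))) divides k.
p divides d and d divides k, so p divides k. x = s and s = k, thus x = k. l divides x, so l divides k. m divides k, so lcm(m, l) divides k. q divides k and g divides k, therefore lcm(q, g) divides k. Since u divides k, lcm(lcm(q, g), u) divides k. Since lcm(m, l) divides k, lcm(lcm(m, l), lcm(lcm(q, g), u)) divides k. Since p divides k, lcm(p, lcm(lcm(m, l), lcm(lcm(q, g), u))) divides k.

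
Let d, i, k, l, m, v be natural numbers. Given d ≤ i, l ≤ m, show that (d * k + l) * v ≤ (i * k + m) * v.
d ≤ i. By multiplying by a non-negative, d * k ≤ i * k. l ≤ m, so d * k + l ≤ i * k + m. By multiplying by a non-negative, (d * k + l) * v ≤ (i * k + m) * v.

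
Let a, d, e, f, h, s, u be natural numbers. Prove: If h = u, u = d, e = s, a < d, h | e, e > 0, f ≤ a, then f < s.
h = u and h | e, thus u | e. Since u = d, d | e. Since e > 0, d ≤ e. e = s, so d ≤ s. Since a < d, a < s. f ≤ a, so f < s.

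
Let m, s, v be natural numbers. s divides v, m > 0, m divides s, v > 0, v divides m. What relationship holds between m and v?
m = v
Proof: m divides s and s divides v, so m divides v. Since v > 0, m ≤ v. v divides m and m > 0, hence v ≤ m. m ≤ v, so m = v.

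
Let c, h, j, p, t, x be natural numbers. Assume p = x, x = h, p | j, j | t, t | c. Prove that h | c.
p = x and x = h, so p = h. p | j and j | t, hence p | t. t | c, so p | c. Since p = h, h | c.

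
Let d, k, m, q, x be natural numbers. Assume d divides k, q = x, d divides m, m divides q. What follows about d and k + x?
d divides k + x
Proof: d divides m and m divides q, therefore d divides q. Since q = x, d divides x. Since d divides k, d divides k + x.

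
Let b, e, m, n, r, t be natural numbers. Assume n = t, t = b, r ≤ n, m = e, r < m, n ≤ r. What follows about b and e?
b < e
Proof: n = t and t = b, hence n = b. From r ≤ n and n ≤ r, r = n. Since r < m, n < m. Since n = b, b < m. m = e, so b < e.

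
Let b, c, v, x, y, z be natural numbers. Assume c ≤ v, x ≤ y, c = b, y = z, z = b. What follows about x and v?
x ≤ v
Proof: y = z and x ≤ y, thus x ≤ z. Since z = b, x ≤ b. c = b and c ≤ v, hence b ≤ v. x ≤ b, so x ≤ v.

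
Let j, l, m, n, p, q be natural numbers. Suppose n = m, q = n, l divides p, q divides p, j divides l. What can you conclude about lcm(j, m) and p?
lcm(j, m) divides p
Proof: Because j divides l and l divides p, j divides p. q = n and n = m, thus q = m. Since q divides p, m divides p. j divides p, so lcm(j, m) divides p.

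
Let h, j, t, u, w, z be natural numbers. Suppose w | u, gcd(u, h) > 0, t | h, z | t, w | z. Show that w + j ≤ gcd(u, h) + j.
z | t and t | h, therefore z | h. w | z, so w | h. w | u, so w | gcd(u, h). Since gcd(u, h) > 0, w ≤ gcd(u, h). Then w + j ≤ gcd(u, h) + j.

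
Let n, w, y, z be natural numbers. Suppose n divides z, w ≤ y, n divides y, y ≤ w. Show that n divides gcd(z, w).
y ≤ w and w ≤ y, thus y = w. Since n divides y, n divides w. Since n divides z, n divides gcd(z, w).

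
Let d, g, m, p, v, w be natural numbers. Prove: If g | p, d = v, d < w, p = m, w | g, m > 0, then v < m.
d = v and d < w, therefore v < w. w | g and g | p, therefore w | p. p = m, so w | m. Since m > 0, w ≤ m. Since v < w, v < m.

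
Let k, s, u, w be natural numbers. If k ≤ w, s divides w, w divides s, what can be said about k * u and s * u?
k * u ≤ s * u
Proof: Because w divides s and s divides w, w = s. k ≤ w, so k ≤ s. By multiplying by a non-negative, k * u ≤ s * u.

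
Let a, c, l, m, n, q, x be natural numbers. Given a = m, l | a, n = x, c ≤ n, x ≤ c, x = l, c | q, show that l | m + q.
a = m and l | a, hence l | m. n = x and c ≤ n, so c ≤ x. Since x ≤ c, c = x. Since x = l, c = l. Since c | q, l | q. Since l | m, l | m + q.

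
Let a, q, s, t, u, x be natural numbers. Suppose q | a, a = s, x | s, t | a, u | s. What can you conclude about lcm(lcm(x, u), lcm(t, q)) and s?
lcm(lcm(x, u), lcm(t, q)) | s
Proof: x | s and u | s, therefore lcm(x, u) | s. Because t | a and q | a, lcm(t, q) | a. a = s, so lcm(t, q) | s. lcm(x, u) | s, so lcm(lcm(x, u), lcm(t, q)) | s.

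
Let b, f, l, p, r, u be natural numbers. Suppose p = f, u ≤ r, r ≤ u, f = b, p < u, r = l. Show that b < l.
From u ≤ r and r ≤ u, u = r. r = l, so u = l. p = f and p < u, thus f < u. f = b, so b < u. Since u = l, b < l.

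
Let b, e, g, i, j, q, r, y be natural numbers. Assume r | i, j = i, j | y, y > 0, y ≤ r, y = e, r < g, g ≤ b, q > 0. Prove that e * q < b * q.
Because j = i and j | y, i | y. r | i, so r | y. Since y > 0, r ≤ y. y ≤ r, so r = y. y = e, so r = e. Since r < g and g ≤ b, r < b. Since r = e, e < b. From q > 0, e * q < b * q.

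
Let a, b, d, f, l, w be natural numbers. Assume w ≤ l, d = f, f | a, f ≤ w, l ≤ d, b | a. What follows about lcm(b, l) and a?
lcm(b, l) | a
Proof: f ≤ w and w ≤ l, so f ≤ l. d = f and l ≤ d, therefore l ≤ f. From f ≤ l, f = l. Since f | a, l | a. Because b | a, lcm(b, l) | a.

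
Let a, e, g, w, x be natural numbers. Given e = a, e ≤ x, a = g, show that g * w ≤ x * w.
e = a and a = g, therefore e = g. Since e ≤ x, g ≤ x. By multiplying by a non-negative, g * w ≤ x * w.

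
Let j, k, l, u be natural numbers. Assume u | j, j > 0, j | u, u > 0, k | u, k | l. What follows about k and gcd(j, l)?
k | gcd(j, l)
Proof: Since u | j and j > 0, u ≤ j. j | u and u > 0, therefore j ≤ u. u ≤ j, so u = j. Since k | u, k | j. Because k | l, k | gcd(j, l).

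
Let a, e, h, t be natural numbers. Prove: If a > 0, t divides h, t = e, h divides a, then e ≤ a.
t divides h and h divides a, so t divides a. Since a > 0, t ≤ a. t = e, so e ≤ a.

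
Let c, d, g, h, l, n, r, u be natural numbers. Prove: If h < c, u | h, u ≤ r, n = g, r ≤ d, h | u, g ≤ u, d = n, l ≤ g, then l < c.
h | u and u | h, thus h = u. d = n and n = g, therefore d = g. u ≤ r and r ≤ d, hence u ≤ d. Since d = g, u ≤ g. Since g ≤ u, u = g. Since h = u, h = g. Since h < c, g < c. Since l ≤ g, l < c.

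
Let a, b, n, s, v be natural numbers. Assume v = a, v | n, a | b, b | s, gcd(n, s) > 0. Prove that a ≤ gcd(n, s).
From v = a and v | n, a | n. a | b and b | s, therefore a | s. Since a | n, a | gcd(n, s). Since gcd(n, s) > 0, a ≤ gcd(n, s).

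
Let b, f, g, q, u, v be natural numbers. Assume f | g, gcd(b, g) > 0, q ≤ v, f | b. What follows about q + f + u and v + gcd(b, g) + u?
q + f + u ≤ v + gcd(b, g) + u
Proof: Because f | b and f | g, f | gcd(b, g). Since gcd(b, g) > 0, f ≤ gcd(b, g). Then f + u ≤ gcd(b, g) + u. From q ≤ v, q + f + u ≤ v + gcd(b, g) + u.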